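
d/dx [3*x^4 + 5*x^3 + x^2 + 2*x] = 12*x^3 + 15*x^2 + 2*x + 2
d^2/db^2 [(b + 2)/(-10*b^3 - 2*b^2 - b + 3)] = 2*(-(b + 2)*(30*b^2 + 4*b + 1)^2 + (30*b^2 + 4*b + 2*(b + 2)*(15*b + 1) + 1)*(10*b^3 + 2*b^2 + b - 3))/(10*b^3 + 2*b^2 + b - 3)^3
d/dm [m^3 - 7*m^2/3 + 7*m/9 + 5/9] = 3*m^2 - 14*m/3 + 7/9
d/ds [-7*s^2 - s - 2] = -14*s - 1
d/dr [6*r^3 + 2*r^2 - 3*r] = 18*r^2 + 4*r - 3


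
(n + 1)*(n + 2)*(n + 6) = n^3 + 9*n^2 + 20*n + 12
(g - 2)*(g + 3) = g^2 + g - 6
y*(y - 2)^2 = y^3 - 4*y^2 + 4*y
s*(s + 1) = s^2 + s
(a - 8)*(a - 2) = a^2 - 10*a + 16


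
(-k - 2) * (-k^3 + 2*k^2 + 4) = k^4 - 4*k^2 - 4*k - 8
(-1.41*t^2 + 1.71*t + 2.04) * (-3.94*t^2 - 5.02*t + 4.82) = 5.5554*t^4 + 0.340799999999999*t^3 - 23.418*t^2 - 1.9986*t + 9.8328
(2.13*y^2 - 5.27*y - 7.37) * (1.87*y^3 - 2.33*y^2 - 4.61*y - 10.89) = 3.9831*y^5 - 14.8178*y^4 - 11.3221*y^3 + 18.2711*y^2 + 91.366*y + 80.2593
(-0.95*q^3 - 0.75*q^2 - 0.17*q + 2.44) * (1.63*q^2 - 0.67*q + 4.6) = -1.5485*q^5 - 0.586*q^4 - 4.1446*q^3 + 0.6411*q^2 - 2.4168*q + 11.224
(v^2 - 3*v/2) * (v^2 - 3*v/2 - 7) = v^4 - 3*v^3 - 19*v^2/4 + 21*v/2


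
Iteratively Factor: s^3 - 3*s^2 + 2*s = (s - 1)*(s^2 - 2*s) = s*(s - 1)*(s - 2)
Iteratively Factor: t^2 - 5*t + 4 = (t - 1)*(t - 4)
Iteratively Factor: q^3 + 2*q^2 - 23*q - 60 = (q + 3)*(q^2 - q - 20) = (q - 5)*(q + 3)*(q + 4)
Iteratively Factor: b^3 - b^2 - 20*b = (b - 5)*(b^2 + 4*b) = (b - 5)*(b + 4)*(b)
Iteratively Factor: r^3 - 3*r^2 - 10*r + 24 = (r - 2)*(r^2 - r - 12) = (r - 2)*(r + 3)*(r - 4)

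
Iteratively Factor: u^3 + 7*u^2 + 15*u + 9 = (u + 1)*(u^2 + 6*u + 9) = (u + 1)*(u + 3)*(u + 3)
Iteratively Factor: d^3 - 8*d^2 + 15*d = (d - 3)*(d^2 - 5*d) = d*(d - 3)*(d - 5)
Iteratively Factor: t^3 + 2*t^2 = (t)*(t^2 + 2*t) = t^2*(t + 2)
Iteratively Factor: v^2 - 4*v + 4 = (v - 2)*(v - 2)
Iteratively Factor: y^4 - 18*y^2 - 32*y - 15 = (y + 3)*(y^3 - 3*y^2 - 9*y - 5) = (y - 5)*(y + 3)*(y^2 + 2*y + 1) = (y - 5)*(y + 1)*(y + 3)*(y + 1)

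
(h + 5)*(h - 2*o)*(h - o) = h^3 - 3*h^2*o + 5*h^2 + 2*h*o^2 - 15*h*o + 10*o^2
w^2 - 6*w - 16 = (w - 8)*(w + 2)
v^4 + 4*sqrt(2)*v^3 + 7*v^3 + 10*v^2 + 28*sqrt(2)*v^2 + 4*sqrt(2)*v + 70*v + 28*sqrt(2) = (v + 7)*(v + sqrt(2))^2*(v + 2*sqrt(2))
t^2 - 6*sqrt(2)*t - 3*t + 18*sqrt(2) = (t - 3)*(t - 6*sqrt(2))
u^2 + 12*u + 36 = (u + 6)^2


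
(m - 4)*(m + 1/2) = m^2 - 7*m/2 - 2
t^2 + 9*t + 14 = (t + 2)*(t + 7)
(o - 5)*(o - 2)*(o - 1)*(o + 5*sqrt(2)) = o^4 - 8*o^3 + 5*sqrt(2)*o^3 - 40*sqrt(2)*o^2 + 17*o^2 - 10*o + 85*sqrt(2)*o - 50*sqrt(2)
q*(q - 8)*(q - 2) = q^3 - 10*q^2 + 16*q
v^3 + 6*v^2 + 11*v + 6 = (v + 1)*(v + 2)*(v + 3)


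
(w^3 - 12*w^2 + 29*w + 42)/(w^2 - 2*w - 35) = (w^2 - 5*w - 6)/(w + 5)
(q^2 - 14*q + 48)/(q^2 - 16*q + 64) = (q - 6)/(q - 8)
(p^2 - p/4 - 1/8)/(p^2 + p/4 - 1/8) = (8*p^2 - 2*p - 1)/(8*p^2 + 2*p - 1)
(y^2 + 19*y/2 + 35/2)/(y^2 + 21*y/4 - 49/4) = 2*(2*y + 5)/(4*y - 7)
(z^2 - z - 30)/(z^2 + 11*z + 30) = (z - 6)/(z + 6)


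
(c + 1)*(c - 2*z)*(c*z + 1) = c^3*z - 2*c^2*z^2 + c^2*z + c^2 - 2*c*z^2 - 2*c*z + c - 2*z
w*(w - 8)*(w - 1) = w^3 - 9*w^2 + 8*w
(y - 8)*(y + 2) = y^2 - 6*y - 16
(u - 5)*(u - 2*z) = u^2 - 2*u*z - 5*u + 10*z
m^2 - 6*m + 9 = (m - 3)^2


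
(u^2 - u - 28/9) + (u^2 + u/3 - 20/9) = 2*u^2 - 2*u/3 - 16/3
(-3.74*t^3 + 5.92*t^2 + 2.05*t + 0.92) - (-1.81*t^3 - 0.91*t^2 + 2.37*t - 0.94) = -1.93*t^3 + 6.83*t^2 - 0.32*t + 1.86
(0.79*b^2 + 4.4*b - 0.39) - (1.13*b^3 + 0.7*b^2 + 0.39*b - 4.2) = -1.13*b^3 + 0.0900000000000001*b^2 + 4.01*b + 3.81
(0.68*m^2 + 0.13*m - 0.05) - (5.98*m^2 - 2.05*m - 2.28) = -5.3*m^2 + 2.18*m + 2.23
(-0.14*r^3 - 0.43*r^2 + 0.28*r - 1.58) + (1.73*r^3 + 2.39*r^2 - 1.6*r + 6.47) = 1.59*r^3 + 1.96*r^2 - 1.32*r + 4.89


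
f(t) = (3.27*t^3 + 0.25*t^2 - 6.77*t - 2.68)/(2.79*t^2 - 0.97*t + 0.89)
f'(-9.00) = 1.20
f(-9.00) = -9.78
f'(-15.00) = 1.18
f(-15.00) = -16.92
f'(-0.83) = 0.41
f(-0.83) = 0.34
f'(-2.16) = 1.36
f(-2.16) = -1.24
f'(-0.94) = 0.74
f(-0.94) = 0.28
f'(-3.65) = 1.29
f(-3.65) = -3.21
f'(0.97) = 5.18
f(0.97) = -2.34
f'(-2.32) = 1.35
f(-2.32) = -1.46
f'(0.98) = 5.13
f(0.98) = -2.29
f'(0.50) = 4.69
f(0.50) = -5.07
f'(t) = (0.97 - 5.58*t)*(3.27*t^3 + 0.25*t^2 - 6.77*t - 2.68)/(2.79*t^2 - 0.97*t + 0.89)^2 + (9.81*t^2 + 0.5*t - 6.77)/(2.79*t^2 - 0.97*t + 0.89)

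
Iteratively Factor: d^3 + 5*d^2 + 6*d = (d + 3)*(d^2 + 2*d) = (d + 2)*(d + 3)*(d)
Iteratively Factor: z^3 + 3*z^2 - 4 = (z - 1)*(z^2 + 4*z + 4) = (z - 1)*(z + 2)*(z + 2)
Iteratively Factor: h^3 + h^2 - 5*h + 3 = (h - 1)*(h^2 + 2*h - 3) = (h - 1)^2*(h + 3)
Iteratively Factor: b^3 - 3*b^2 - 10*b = (b - 5)*(b^2 + 2*b) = b*(b - 5)*(b + 2)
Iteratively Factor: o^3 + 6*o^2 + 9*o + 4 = (o + 1)*(o^2 + 5*o + 4) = (o + 1)^2*(o + 4)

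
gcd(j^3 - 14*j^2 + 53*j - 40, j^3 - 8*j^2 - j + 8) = j^2 - 9*j + 8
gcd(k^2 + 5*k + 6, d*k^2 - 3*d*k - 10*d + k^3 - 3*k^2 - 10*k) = k + 2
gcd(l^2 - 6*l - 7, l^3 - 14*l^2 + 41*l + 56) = l^2 - 6*l - 7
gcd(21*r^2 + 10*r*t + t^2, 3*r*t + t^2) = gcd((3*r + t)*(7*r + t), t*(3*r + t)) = 3*r + t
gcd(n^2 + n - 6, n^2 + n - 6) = n^2 + n - 6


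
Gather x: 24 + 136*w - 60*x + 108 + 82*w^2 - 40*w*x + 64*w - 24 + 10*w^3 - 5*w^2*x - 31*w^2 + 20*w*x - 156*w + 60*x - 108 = 10*w^3 + 51*w^2 + 44*w + x*(-5*w^2 - 20*w)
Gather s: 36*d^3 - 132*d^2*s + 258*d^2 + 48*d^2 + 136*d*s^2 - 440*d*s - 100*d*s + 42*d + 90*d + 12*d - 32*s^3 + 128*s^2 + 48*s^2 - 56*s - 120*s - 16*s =36*d^3 + 306*d^2 + 144*d - 32*s^3 + s^2*(136*d + 176) + s*(-132*d^2 - 540*d - 192)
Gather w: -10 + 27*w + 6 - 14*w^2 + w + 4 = -14*w^2 + 28*w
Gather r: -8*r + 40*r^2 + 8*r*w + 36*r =40*r^2 + r*(8*w + 28)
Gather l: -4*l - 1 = -4*l - 1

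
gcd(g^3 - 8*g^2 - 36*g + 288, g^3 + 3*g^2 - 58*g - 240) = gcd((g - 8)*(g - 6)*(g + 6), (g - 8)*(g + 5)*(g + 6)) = g^2 - 2*g - 48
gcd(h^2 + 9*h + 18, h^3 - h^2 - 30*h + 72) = h + 6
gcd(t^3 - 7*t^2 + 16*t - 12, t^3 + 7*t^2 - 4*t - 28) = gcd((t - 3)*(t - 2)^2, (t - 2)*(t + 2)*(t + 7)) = t - 2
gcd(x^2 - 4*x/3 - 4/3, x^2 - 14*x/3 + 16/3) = x - 2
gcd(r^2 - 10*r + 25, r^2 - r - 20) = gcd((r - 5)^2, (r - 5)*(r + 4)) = r - 5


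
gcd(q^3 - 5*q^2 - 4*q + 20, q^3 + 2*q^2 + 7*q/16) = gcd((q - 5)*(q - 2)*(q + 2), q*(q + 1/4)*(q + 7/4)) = 1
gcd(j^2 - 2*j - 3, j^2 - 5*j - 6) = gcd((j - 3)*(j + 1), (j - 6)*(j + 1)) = j + 1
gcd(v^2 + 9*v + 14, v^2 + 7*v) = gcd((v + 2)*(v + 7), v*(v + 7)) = v + 7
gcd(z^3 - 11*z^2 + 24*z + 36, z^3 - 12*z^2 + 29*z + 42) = z^2 - 5*z - 6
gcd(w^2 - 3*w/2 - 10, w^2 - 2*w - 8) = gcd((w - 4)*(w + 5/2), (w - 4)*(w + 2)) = w - 4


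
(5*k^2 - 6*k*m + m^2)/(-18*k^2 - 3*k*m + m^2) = (-5*k^2 + 6*k*m - m^2)/(18*k^2 + 3*k*m - m^2)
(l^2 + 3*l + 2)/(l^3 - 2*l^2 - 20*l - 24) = (l + 1)/(l^2 - 4*l - 12)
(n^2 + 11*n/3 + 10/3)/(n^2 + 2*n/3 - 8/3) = (3*n + 5)/(3*n - 4)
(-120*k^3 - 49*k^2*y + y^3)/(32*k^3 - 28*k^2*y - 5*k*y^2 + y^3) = (15*k^2 + 8*k*y + y^2)/(-4*k^2 + 3*k*y + y^2)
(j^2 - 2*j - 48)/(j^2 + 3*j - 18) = (j - 8)/(j - 3)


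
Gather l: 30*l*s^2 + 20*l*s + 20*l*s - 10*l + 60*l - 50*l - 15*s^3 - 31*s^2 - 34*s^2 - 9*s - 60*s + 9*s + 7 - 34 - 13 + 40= l*(30*s^2 + 40*s) - 15*s^3 - 65*s^2 - 60*s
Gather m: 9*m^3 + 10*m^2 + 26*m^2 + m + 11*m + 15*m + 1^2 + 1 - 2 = 9*m^3 + 36*m^2 + 27*m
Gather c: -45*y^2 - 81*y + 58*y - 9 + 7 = -45*y^2 - 23*y - 2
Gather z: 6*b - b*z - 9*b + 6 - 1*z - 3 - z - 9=-3*b + z*(-b - 2) - 6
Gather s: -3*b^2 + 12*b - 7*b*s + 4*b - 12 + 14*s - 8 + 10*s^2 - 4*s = -3*b^2 + 16*b + 10*s^2 + s*(10 - 7*b) - 20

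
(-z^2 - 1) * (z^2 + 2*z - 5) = -z^4 - 2*z^3 + 4*z^2 - 2*z + 5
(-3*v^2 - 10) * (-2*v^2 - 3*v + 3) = 6*v^4 + 9*v^3 + 11*v^2 + 30*v - 30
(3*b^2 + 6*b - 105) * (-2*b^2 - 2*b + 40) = -6*b^4 - 18*b^3 + 318*b^2 + 450*b - 4200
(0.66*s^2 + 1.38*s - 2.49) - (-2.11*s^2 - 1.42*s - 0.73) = 2.77*s^2 + 2.8*s - 1.76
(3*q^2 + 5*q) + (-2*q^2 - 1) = q^2 + 5*q - 1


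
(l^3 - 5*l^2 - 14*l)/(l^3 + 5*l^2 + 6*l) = (l - 7)/(l + 3)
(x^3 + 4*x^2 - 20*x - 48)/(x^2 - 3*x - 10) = (x^2 + 2*x - 24)/(x - 5)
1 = 1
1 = 1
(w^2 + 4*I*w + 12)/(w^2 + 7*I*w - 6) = (w - 2*I)/(w + I)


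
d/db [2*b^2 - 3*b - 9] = 4*b - 3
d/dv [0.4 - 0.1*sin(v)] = -0.1*cos(v)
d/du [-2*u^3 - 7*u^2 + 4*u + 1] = -6*u^2 - 14*u + 4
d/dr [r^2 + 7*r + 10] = 2*r + 7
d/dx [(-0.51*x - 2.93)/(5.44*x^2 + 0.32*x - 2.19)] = (2.7744*x^2 + 31.8784*x + 2.0545)/(29.5936*x^4 + 3.4816*x^3 - 23.7248*x^2 - 1.4016*x + 4.7961)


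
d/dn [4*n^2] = 8*n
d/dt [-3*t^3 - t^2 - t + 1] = -9*t^2 - 2*t - 1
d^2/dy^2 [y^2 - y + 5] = 2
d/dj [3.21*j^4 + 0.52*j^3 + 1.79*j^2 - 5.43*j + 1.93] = 12.84*j^3 + 1.56*j^2 + 3.58*j - 5.43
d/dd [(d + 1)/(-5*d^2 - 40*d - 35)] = 1/(5*(d^2 + 14*d + 49))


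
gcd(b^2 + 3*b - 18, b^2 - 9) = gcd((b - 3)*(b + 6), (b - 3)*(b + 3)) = b - 3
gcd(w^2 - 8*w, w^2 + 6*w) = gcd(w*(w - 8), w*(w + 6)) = w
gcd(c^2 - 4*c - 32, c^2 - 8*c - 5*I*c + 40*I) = c - 8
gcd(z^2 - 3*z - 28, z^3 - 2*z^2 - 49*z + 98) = z - 7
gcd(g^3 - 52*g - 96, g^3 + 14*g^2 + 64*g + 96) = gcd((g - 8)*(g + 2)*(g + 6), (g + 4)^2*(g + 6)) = g + 6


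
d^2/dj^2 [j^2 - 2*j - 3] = 2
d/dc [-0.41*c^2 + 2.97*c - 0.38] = 2.97 - 0.82*c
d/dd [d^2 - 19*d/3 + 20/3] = 2*d - 19/3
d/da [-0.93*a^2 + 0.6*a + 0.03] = 0.6 - 1.86*a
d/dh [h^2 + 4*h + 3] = 2*h + 4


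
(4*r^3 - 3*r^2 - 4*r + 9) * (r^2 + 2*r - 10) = 4*r^5 + 5*r^4 - 50*r^3 + 31*r^2 + 58*r - 90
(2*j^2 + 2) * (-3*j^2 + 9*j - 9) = -6*j^4 + 18*j^3 - 24*j^2 + 18*j - 18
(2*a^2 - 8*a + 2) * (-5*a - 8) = -10*a^3 + 24*a^2 + 54*a - 16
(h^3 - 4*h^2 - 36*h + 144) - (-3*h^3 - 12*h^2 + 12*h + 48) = 4*h^3 + 8*h^2 - 48*h + 96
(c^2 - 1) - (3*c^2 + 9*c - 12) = -2*c^2 - 9*c + 11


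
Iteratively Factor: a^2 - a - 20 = (a - 5)*(a + 4)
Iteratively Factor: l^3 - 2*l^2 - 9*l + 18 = (l - 3)*(l^2 + l - 6) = (l - 3)*(l - 2)*(l + 3)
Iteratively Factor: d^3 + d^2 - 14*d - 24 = (d - 4)*(d^2 + 5*d + 6) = (d - 4)*(d + 3)*(d + 2)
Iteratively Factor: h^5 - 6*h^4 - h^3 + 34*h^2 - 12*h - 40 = (h + 1)*(h^4 - 7*h^3 + 6*h^2 + 28*h - 40) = (h - 2)*(h + 1)*(h^3 - 5*h^2 - 4*h + 20) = (h - 5)*(h - 2)*(h + 1)*(h^2 - 4) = (h - 5)*(h - 2)*(h + 1)*(h + 2)*(h - 2)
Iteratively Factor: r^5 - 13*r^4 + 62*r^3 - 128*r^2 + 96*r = (r - 4)*(r^4 - 9*r^3 + 26*r^2 - 24*r) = (r - 4)^2*(r^3 - 5*r^2 + 6*r) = (r - 4)^2*(r - 2)*(r^2 - 3*r) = r*(r - 4)^2*(r - 2)*(r - 3)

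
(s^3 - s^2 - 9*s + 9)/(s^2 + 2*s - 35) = (s^3 - s^2 - 9*s + 9)/(s^2 + 2*s - 35)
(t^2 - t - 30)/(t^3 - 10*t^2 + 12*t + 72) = (t + 5)/(t^2 - 4*t - 12)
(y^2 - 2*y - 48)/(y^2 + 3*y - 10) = (y^2 - 2*y - 48)/(y^2 + 3*y - 10)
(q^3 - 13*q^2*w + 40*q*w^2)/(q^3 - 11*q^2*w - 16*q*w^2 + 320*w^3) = q*(q - 5*w)/(q^2 - 3*q*w - 40*w^2)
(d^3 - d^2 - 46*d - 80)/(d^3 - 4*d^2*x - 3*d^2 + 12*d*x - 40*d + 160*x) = (-d - 2)/(-d + 4*x)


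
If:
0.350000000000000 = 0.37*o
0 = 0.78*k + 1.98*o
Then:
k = -2.40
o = 0.95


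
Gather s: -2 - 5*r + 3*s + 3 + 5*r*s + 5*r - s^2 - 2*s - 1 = -s^2 + s*(5*r + 1)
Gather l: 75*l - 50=75*l - 50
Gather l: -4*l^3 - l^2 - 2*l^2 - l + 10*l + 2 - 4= -4*l^3 - 3*l^2 + 9*l - 2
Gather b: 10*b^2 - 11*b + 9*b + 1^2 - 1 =10*b^2 - 2*b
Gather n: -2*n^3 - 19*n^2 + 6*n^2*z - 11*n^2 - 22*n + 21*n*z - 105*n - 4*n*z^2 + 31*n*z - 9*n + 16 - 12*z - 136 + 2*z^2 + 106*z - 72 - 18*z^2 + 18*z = -2*n^3 + n^2*(6*z - 30) + n*(-4*z^2 + 52*z - 136) - 16*z^2 + 112*z - 192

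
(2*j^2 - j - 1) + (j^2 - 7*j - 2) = 3*j^2 - 8*j - 3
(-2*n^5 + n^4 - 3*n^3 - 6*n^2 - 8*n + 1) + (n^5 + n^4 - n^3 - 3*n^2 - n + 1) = -n^5 + 2*n^4 - 4*n^3 - 9*n^2 - 9*n + 2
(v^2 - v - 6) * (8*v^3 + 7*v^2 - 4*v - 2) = 8*v^5 - v^4 - 59*v^3 - 40*v^2 + 26*v + 12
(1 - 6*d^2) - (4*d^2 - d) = -10*d^2 + d + 1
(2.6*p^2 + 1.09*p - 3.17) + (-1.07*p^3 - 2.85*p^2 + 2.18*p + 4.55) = -1.07*p^3 - 0.25*p^2 + 3.27*p + 1.38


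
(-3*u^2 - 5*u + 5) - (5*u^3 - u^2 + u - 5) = -5*u^3 - 2*u^2 - 6*u + 10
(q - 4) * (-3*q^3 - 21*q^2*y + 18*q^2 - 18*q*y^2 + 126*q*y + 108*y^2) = -3*q^4 - 21*q^3*y + 30*q^3 - 18*q^2*y^2 + 210*q^2*y - 72*q^2 + 180*q*y^2 - 504*q*y - 432*y^2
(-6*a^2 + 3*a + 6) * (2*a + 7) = -12*a^3 - 36*a^2 + 33*a + 42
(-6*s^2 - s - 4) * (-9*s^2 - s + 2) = 54*s^4 + 15*s^3 + 25*s^2 + 2*s - 8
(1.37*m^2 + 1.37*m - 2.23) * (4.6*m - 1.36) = 6.302*m^3 + 4.4388*m^2 - 12.1212*m + 3.0328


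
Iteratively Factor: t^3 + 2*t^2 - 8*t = (t - 2)*(t^2 + 4*t) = t*(t - 2)*(t + 4)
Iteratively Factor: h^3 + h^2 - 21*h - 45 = (h + 3)*(h^2 - 2*h - 15) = (h + 3)^2*(h - 5)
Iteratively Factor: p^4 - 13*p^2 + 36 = (p + 2)*(p^3 - 2*p^2 - 9*p + 18) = (p - 3)*(p + 2)*(p^2 + p - 6) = (p - 3)*(p - 2)*(p + 2)*(p + 3)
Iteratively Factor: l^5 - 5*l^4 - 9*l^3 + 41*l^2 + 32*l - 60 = (l + 2)*(l^4 - 7*l^3 + 5*l^2 + 31*l - 30) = (l - 3)*(l + 2)*(l^3 - 4*l^2 - 7*l + 10) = (l - 3)*(l - 1)*(l + 2)*(l^2 - 3*l - 10) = (l - 3)*(l - 1)*(l + 2)^2*(l - 5)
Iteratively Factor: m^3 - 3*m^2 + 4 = (m + 1)*(m^2 - 4*m + 4) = (m - 2)*(m + 1)*(m - 2)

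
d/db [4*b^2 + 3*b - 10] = 8*b + 3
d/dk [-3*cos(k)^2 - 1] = 3*sin(2*k)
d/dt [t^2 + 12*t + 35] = 2*t + 12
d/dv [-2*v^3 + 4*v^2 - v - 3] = -6*v^2 + 8*v - 1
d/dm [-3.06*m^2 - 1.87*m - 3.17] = -6.12*m - 1.87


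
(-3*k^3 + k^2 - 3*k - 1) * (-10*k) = 30*k^4 - 10*k^3 + 30*k^2 + 10*k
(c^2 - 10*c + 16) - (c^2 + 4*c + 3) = 13 - 14*c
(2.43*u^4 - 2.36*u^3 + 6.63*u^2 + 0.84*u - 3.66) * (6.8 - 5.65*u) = -13.7295*u^5 + 29.858*u^4 - 53.5075*u^3 + 40.338*u^2 + 26.391*u - 24.888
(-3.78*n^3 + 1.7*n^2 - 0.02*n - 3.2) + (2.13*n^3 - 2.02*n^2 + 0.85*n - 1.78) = -1.65*n^3 - 0.32*n^2 + 0.83*n - 4.98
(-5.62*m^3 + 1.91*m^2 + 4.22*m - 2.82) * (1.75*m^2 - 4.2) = -9.835*m^5 + 3.3425*m^4 + 30.989*m^3 - 12.957*m^2 - 17.724*m + 11.844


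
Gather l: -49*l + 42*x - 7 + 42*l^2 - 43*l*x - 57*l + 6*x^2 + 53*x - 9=42*l^2 + l*(-43*x - 106) + 6*x^2 + 95*x - 16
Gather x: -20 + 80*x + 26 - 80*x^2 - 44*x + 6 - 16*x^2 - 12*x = -96*x^2 + 24*x + 12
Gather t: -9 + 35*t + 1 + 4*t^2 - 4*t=4*t^2 + 31*t - 8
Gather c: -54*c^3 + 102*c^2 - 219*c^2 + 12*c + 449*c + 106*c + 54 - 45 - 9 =-54*c^3 - 117*c^2 + 567*c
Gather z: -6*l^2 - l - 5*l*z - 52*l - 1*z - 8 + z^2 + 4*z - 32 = -6*l^2 - 53*l + z^2 + z*(3 - 5*l) - 40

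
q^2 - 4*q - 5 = (q - 5)*(q + 1)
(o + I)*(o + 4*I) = o^2 + 5*I*o - 4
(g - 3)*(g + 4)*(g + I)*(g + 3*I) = g^4 + g^3 + 4*I*g^3 - 15*g^2 + 4*I*g^2 - 3*g - 48*I*g + 36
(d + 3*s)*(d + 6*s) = d^2 + 9*d*s + 18*s^2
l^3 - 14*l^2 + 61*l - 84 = (l - 7)*(l - 4)*(l - 3)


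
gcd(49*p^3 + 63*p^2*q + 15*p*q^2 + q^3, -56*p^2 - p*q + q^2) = 7*p + q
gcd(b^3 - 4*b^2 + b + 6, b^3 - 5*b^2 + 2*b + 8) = b^2 - b - 2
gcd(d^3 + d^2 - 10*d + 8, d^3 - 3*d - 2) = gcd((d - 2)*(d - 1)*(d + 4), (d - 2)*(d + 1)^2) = d - 2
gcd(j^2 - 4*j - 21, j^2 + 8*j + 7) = 1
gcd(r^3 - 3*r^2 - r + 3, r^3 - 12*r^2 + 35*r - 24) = r^2 - 4*r + 3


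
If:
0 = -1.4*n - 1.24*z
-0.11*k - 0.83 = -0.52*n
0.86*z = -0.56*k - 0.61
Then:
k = 2.65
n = 2.16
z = -2.44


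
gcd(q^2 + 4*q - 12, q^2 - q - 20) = 1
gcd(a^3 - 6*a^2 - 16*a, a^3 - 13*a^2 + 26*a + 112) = a^2 - 6*a - 16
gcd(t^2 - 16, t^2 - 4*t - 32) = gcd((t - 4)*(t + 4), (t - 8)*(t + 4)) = t + 4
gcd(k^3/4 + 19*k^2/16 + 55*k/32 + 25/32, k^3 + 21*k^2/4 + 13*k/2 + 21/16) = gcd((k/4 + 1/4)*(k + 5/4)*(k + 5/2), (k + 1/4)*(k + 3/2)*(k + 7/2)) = 1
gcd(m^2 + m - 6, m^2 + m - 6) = m^2 + m - 6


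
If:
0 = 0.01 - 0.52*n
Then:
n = 0.02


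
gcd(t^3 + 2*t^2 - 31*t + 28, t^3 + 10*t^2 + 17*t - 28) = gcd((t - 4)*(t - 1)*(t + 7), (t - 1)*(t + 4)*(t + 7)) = t^2 + 6*t - 7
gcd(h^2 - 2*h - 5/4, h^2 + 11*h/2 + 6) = 1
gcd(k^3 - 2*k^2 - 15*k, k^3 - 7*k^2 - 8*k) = k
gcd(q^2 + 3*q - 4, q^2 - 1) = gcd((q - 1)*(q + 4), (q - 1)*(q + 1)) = q - 1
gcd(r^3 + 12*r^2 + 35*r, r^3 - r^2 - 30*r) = r^2 + 5*r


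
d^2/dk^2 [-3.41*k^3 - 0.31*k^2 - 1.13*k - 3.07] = -20.46*k - 0.62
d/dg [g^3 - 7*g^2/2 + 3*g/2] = 3*g^2 - 7*g + 3/2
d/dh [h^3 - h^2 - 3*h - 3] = 3*h^2 - 2*h - 3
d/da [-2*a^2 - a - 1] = -4*a - 1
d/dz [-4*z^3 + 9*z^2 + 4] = 6*z*(3 - 2*z)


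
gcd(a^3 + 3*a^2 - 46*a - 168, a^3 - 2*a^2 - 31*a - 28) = a^2 - 3*a - 28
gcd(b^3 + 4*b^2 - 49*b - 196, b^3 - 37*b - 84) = b^2 - 3*b - 28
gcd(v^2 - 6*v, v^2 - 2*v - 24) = v - 6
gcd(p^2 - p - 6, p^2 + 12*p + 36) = 1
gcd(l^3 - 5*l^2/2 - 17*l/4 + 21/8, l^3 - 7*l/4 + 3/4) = l^2 + l - 3/4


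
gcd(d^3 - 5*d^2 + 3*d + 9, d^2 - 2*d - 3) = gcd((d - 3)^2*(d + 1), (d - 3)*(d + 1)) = d^2 - 2*d - 3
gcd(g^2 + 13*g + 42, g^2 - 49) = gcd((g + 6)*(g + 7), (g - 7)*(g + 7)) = g + 7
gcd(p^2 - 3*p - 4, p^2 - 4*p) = p - 4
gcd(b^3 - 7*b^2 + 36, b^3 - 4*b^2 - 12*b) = b^2 - 4*b - 12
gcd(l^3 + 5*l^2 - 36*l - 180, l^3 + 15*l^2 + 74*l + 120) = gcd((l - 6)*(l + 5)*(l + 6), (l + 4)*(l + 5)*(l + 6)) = l^2 + 11*l + 30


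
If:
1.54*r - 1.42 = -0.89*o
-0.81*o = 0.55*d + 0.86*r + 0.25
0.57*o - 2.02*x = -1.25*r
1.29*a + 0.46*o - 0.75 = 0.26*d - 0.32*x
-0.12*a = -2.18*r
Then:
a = -0.69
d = -2.84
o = 1.66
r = -0.04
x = 0.45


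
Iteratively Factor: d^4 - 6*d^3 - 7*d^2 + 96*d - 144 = (d - 3)*(d^3 - 3*d^2 - 16*d + 48) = (d - 4)*(d - 3)*(d^2 + d - 12) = (d - 4)*(d - 3)^2*(d + 4)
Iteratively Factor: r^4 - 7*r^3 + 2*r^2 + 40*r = (r)*(r^3 - 7*r^2 + 2*r + 40) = r*(r - 5)*(r^2 - 2*r - 8) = r*(r - 5)*(r + 2)*(r - 4)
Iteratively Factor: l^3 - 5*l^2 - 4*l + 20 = (l - 5)*(l^2 - 4) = (l - 5)*(l - 2)*(l + 2)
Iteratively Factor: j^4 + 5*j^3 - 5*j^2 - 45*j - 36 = (j + 1)*(j^3 + 4*j^2 - 9*j - 36) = (j + 1)*(j + 3)*(j^2 + j - 12) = (j + 1)*(j + 3)*(j + 4)*(j - 3)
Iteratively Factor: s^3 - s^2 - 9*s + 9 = (s - 3)*(s^2 + 2*s - 3) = (s - 3)*(s - 1)*(s + 3)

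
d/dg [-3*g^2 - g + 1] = -6*g - 1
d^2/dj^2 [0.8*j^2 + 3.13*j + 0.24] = 1.60000000000000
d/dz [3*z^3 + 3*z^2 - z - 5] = 9*z^2 + 6*z - 1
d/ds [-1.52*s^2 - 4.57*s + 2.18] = -3.04*s - 4.57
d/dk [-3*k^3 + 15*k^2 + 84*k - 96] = -9*k^2 + 30*k + 84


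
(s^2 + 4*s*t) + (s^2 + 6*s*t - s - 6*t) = 2*s^2 + 10*s*t - s - 6*t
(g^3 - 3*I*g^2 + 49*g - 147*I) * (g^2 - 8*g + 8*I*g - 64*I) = g^5 - 8*g^4 + 5*I*g^4 + 73*g^3 - 40*I*g^3 - 584*g^2 + 245*I*g^2 + 1176*g - 1960*I*g - 9408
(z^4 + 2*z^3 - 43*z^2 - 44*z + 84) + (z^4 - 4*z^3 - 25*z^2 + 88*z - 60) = 2*z^4 - 2*z^3 - 68*z^2 + 44*z + 24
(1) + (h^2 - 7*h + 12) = h^2 - 7*h + 13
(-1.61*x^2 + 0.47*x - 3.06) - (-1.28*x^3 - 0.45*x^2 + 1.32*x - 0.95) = 1.28*x^3 - 1.16*x^2 - 0.85*x - 2.11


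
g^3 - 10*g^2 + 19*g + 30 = (g - 6)*(g - 5)*(g + 1)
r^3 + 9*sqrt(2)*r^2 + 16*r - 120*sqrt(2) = (r - 2*sqrt(2))*(r + 5*sqrt(2))*(r + 6*sqrt(2))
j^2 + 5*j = j*(j + 5)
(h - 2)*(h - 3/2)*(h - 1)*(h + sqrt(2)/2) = h^4 - 9*h^3/2 + sqrt(2)*h^3/2 - 9*sqrt(2)*h^2/4 + 13*h^2/2 - 3*h + 13*sqrt(2)*h/4 - 3*sqrt(2)/2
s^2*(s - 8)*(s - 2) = s^4 - 10*s^3 + 16*s^2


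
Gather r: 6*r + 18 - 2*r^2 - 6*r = 18 - 2*r^2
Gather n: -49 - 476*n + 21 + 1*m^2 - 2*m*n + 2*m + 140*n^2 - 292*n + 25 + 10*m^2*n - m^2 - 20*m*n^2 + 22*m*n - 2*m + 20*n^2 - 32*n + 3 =n^2*(160 - 20*m) + n*(10*m^2 + 20*m - 800)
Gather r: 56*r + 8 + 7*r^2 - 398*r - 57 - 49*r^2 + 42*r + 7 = -42*r^2 - 300*r - 42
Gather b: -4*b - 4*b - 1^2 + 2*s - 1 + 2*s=-8*b + 4*s - 2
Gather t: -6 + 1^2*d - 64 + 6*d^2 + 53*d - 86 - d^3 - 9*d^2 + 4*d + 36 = -d^3 - 3*d^2 + 58*d - 120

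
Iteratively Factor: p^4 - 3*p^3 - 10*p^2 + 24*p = (p - 2)*(p^3 - p^2 - 12*p) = (p - 4)*(p - 2)*(p^2 + 3*p) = (p - 4)*(p - 2)*(p + 3)*(p)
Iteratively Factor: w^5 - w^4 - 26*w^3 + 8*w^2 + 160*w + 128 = (w - 4)*(w^4 + 3*w^3 - 14*w^2 - 48*w - 32) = (w - 4)*(w + 1)*(w^3 + 2*w^2 - 16*w - 32) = (w - 4)*(w + 1)*(w + 4)*(w^2 - 2*w - 8) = (w - 4)^2*(w + 1)*(w + 4)*(w + 2)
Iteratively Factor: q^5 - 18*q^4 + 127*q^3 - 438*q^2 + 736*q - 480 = (q - 5)*(q^4 - 13*q^3 + 62*q^2 - 128*q + 96) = (q - 5)*(q - 2)*(q^3 - 11*q^2 + 40*q - 48) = (q - 5)*(q - 4)*(q - 2)*(q^2 - 7*q + 12) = (q - 5)*(q - 4)*(q - 3)*(q - 2)*(q - 4)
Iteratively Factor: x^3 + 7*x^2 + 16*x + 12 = (x + 3)*(x^2 + 4*x + 4) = (x + 2)*(x + 3)*(x + 2)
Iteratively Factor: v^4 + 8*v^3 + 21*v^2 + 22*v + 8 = (v + 4)*(v^3 + 4*v^2 + 5*v + 2) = (v + 2)*(v + 4)*(v^2 + 2*v + 1) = (v + 1)*(v + 2)*(v + 4)*(v + 1)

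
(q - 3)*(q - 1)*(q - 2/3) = q^3 - 14*q^2/3 + 17*q/3 - 2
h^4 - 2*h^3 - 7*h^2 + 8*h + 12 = (h - 3)*(h - 2)*(h + 1)*(h + 2)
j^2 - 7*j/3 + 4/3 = (j - 4/3)*(j - 1)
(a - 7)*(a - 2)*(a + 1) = a^3 - 8*a^2 + 5*a + 14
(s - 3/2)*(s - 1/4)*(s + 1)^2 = s^4 + s^3/4 - 17*s^2/8 - s + 3/8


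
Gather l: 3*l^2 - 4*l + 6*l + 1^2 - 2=3*l^2 + 2*l - 1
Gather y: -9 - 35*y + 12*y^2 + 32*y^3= 32*y^3 + 12*y^2 - 35*y - 9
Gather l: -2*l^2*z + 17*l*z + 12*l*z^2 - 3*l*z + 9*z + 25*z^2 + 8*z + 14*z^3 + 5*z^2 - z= -2*l^2*z + l*(12*z^2 + 14*z) + 14*z^3 + 30*z^2 + 16*z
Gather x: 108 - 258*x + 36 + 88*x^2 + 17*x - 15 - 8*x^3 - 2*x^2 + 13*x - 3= -8*x^3 + 86*x^2 - 228*x + 126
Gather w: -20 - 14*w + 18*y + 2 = -14*w + 18*y - 18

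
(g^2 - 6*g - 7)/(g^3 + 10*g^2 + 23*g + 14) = (g - 7)/(g^2 + 9*g + 14)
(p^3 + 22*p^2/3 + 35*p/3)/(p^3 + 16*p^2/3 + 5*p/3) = (3*p + 7)/(3*p + 1)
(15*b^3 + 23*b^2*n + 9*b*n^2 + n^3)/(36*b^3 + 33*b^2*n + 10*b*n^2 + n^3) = (5*b^2 + 6*b*n + n^2)/(12*b^2 + 7*b*n + n^2)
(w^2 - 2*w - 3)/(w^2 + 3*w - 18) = (w + 1)/(w + 6)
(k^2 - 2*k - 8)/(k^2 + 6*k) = (k^2 - 2*k - 8)/(k*(k + 6))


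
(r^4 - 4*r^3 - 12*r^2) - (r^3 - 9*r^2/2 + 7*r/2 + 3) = r^4 - 5*r^3 - 15*r^2/2 - 7*r/2 - 3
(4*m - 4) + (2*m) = 6*m - 4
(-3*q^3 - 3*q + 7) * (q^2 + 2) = -3*q^5 - 9*q^3 + 7*q^2 - 6*q + 14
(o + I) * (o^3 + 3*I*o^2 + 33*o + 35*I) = o^4 + 4*I*o^3 + 30*o^2 + 68*I*o - 35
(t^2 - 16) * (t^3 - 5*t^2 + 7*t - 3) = t^5 - 5*t^4 - 9*t^3 + 77*t^2 - 112*t + 48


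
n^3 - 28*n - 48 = (n - 6)*(n + 2)*(n + 4)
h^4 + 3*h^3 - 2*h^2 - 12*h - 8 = (h - 2)*(h + 1)*(h + 2)^2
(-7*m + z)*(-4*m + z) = 28*m^2 - 11*m*z + z^2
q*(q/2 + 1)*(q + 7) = q^3/2 + 9*q^2/2 + 7*q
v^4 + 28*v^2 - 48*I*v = v*(v - 4*I)*(v - 2*I)*(v + 6*I)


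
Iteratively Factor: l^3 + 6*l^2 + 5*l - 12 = (l - 1)*(l^2 + 7*l + 12) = (l - 1)*(l + 3)*(l + 4)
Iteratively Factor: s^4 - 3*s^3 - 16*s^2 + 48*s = (s + 4)*(s^3 - 7*s^2 + 12*s) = (s - 3)*(s + 4)*(s^2 - 4*s) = s*(s - 3)*(s + 4)*(s - 4)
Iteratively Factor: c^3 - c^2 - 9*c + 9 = (c - 3)*(c^2 + 2*c - 3) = (c - 3)*(c - 1)*(c + 3)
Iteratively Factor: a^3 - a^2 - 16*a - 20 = (a + 2)*(a^2 - 3*a - 10) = (a - 5)*(a + 2)*(a + 2)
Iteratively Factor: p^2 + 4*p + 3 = (p + 3)*(p + 1)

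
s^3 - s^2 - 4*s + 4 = (s - 2)*(s - 1)*(s + 2)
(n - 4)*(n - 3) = n^2 - 7*n + 12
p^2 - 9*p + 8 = (p - 8)*(p - 1)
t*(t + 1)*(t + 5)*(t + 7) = t^4 + 13*t^3 + 47*t^2 + 35*t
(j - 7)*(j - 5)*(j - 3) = j^3 - 15*j^2 + 71*j - 105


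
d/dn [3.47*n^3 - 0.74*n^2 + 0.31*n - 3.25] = 10.41*n^2 - 1.48*n + 0.31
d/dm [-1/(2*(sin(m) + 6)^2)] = cos(m)/(sin(m) + 6)^3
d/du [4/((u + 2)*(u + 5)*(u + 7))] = 4*(-3*u^2 - 28*u - 59)/(u^6 + 28*u^5 + 314*u^4 + 1792*u^3 + 5441*u^2 + 8260*u + 4900)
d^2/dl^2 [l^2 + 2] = 2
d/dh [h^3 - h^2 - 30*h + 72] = 3*h^2 - 2*h - 30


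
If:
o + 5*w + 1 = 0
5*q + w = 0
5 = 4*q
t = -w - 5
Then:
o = 121/4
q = 5/4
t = 5/4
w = -25/4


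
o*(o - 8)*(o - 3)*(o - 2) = o^4 - 13*o^3 + 46*o^2 - 48*o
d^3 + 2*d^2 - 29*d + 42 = (d - 3)*(d - 2)*(d + 7)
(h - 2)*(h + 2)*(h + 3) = h^3 + 3*h^2 - 4*h - 12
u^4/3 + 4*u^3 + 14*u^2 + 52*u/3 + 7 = (u/3 + 1)*(u + 1)^2*(u + 7)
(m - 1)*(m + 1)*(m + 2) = m^3 + 2*m^2 - m - 2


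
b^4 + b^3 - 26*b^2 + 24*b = b*(b - 4)*(b - 1)*(b + 6)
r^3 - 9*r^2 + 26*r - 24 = (r - 4)*(r - 3)*(r - 2)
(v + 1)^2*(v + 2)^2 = v^4 + 6*v^3 + 13*v^2 + 12*v + 4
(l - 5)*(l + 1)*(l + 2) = l^3 - 2*l^2 - 13*l - 10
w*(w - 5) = w^2 - 5*w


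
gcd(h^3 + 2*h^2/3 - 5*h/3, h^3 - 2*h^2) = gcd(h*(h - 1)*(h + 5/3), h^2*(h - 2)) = h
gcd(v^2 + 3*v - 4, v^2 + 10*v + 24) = v + 4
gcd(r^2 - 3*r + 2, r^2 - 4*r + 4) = r - 2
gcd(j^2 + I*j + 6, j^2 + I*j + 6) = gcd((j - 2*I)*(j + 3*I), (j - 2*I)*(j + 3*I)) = j^2 + I*j + 6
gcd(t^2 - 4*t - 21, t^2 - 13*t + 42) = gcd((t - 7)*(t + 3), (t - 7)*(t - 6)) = t - 7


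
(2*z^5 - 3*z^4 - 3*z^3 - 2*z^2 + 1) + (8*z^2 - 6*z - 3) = 2*z^5 - 3*z^4 - 3*z^3 + 6*z^2 - 6*z - 2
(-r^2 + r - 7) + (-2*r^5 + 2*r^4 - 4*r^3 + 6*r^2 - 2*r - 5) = -2*r^5 + 2*r^4 - 4*r^3 + 5*r^2 - r - 12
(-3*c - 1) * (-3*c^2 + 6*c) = 9*c^3 - 15*c^2 - 6*c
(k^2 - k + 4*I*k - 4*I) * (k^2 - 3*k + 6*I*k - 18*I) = k^4 - 4*k^3 + 10*I*k^3 - 21*k^2 - 40*I*k^2 + 96*k + 30*I*k - 72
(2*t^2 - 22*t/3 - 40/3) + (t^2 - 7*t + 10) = 3*t^2 - 43*t/3 - 10/3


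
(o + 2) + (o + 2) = 2*o + 4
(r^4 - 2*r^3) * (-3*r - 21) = -3*r^5 - 15*r^4 + 42*r^3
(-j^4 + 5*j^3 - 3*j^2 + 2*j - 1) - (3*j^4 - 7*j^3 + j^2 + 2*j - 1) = -4*j^4 + 12*j^3 - 4*j^2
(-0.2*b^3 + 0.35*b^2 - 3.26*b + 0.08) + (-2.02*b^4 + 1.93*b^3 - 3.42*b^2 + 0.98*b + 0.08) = -2.02*b^4 + 1.73*b^3 - 3.07*b^2 - 2.28*b + 0.16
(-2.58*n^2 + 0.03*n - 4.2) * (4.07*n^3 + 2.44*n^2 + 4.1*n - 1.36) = -10.5006*n^5 - 6.1731*n^4 - 27.5988*n^3 - 6.6162*n^2 - 17.2608*n + 5.712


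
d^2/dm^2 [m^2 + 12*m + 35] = 2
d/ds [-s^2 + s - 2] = 1 - 2*s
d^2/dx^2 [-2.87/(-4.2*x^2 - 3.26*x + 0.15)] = (-101.2536*x^2 - 78.59208*x + 2.87*(8.4*x + 3.26)*(16.8*x + 6.52) + 3.6162)/(4.2*x^2 + 3.26*x - 0.15)^3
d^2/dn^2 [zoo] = 0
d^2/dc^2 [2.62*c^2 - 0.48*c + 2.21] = 5.24000000000000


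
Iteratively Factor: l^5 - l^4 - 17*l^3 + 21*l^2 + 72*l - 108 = (l - 2)*(l^4 + l^3 - 15*l^2 - 9*l + 54) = (l - 2)*(l + 3)*(l^3 - 2*l^2 - 9*l + 18) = (l - 2)^2*(l + 3)*(l^2 - 9) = (l - 2)^2*(l + 3)^2*(l - 3)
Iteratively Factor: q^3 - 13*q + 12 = (q - 3)*(q^2 + 3*q - 4) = (q - 3)*(q + 4)*(q - 1)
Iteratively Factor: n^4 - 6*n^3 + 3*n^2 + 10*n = (n - 5)*(n^3 - n^2 - 2*n) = (n - 5)*(n - 2)*(n^2 + n) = (n - 5)*(n - 2)*(n + 1)*(n)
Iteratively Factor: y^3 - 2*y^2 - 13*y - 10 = (y - 5)*(y^2 + 3*y + 2) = (y - 5)*(y + 2)*(y + 1)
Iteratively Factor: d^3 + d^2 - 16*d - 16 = (d + 4)*(d^2 - 3*d - 4) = (d - 4)*(d + 4)*(d + 1)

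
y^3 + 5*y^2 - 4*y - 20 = (y - 2)*(y + 2)*(y + 5)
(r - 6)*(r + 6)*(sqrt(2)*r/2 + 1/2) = sqrt(2)*r^3/2 + r^2/2 - 18*sqrt(2)*r - 18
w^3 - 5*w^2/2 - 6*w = w*(w - 4)*(w + 3/2)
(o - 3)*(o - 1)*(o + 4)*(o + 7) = o^4 + 7*o^3 - 13*o^2 - 79*o + 84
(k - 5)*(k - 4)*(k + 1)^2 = k^4 - 7*k^3 + 3*k^2 + 31*k + 20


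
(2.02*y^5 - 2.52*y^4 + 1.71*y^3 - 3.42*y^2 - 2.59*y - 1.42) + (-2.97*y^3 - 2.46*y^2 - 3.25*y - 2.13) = 2.02*y^5 - 2.52*y^4 - 1.26*y^3 - 5.88*y^2 - 5.84*y - 3.55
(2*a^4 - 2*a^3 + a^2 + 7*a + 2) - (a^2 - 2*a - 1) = 2*a^4 - 2*a^3 + 9*a + 3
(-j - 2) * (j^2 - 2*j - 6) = -j^3 + 10*j + 12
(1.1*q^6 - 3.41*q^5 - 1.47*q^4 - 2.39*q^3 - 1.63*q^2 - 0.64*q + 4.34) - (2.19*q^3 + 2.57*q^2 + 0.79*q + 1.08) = 1.1*q^6 - 3.41*q^5 - 1.47*q^4 - 4.58*q^3 - 4.2*q^2 - 1.43*q + 3.26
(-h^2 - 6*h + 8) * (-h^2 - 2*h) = h^4 + 8*h^3 + 4*h^2 - 16*h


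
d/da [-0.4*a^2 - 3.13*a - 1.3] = -0.8*a - 3.13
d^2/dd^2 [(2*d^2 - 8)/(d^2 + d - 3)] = 4*(-d^3 - 3*d^2 - 12*d - 7)/(d^6 + 3*d^5 - 6*d^4 - 17*d^3 + 18*d^2 + 27*d - 27)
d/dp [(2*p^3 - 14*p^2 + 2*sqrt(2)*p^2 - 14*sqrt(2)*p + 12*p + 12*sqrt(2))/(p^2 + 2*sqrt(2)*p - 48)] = 2*(p^4 + 4*sqrt(2)*p^3 - 146*p^2 - 7*sqrt(2)*p^2 - 108*sqrt(2)*p + 672*p - 312 + 336*sqrt(2))/(p^4 + 4*sqrt(2)*p^3 - 88*p^2 - 192*sqrt(2)*p + 2304)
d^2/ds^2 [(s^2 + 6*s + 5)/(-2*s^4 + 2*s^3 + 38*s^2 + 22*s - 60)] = (-3*s^8 - 33*s^7 - 22*s^6 + 333*s^5 + 678*s^4 - 951*s^3 - 7470*s^2 - 13845*s - 6335)/(s^12 - 3*s^11 - 54*s^10 + 80*s^9 + 1182*s^8 - 42*s^7 - 11080*s^6 - 10836*s^5 + 30273*s^4 + 33589*s^3 - 40410*s^2 - 29700*s + 27000)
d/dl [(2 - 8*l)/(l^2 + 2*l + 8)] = 4*(2*l^2 - l - 17)/(l^4 + 4*l^3 + 20*l^2 + 32*l + 64)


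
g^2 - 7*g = g*(g - 7)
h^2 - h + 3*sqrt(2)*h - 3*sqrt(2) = (h - 1)*(h + 3*sqrt(2))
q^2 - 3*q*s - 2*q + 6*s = (q - 2)*(q - 3*s)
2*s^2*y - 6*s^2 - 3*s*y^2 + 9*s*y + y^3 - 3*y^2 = (-2*s + y)*(-s + y)*(y - 3)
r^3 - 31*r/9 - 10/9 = (r - 2)*(r + 1/3)*(r + 5/3)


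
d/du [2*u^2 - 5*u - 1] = 4*u - 5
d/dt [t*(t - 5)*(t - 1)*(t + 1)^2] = 5*t^4 - 16*t^3 - 18*t^2 + 8*t + 5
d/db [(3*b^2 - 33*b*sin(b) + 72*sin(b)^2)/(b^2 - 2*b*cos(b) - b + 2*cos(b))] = 3*((b^2 - 11*b*sin(b) + 24*sin(b)^2)*(-2*b*sin(b) - 2*b + 2*sqrt(2)*sin(b + pi/4) + 1) + (b^2 - 2*b*cos(b) - b + 2*cos(b))*(-11*b*cos(b) + 2*b - 11*sin(b) + 24*sin(2*b)))/((b - 1)^2*(b - 2*cos(b))^2)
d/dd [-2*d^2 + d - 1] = 1 - 4*d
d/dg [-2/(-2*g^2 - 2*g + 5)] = 4*(-2*g - 1)/(2*g^2 + 2*g - 5)^2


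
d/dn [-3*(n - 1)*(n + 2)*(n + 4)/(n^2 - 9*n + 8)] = 3*(-n^2 + 16*n + 56)/(n^2 - 16*n + 64)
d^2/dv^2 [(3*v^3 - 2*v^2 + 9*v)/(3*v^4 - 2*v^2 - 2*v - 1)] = 2*(27*v^9 - 54*v^8 + 540*v^7 + 114*v^6 - 126*v^5 + 90*v^4 + 320*v^3 + 30*v^2 - 45*v - 20)/(27*v^12 - 54*v^10 - 54*v^9 + 9*v^8 + 72*v^7 + 64*v^6 + 12*v^5 - 27*v^4 - 32*v^3 - 18*v^2 - 6*v - 1)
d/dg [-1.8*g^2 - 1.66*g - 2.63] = -3.6*g - 1.66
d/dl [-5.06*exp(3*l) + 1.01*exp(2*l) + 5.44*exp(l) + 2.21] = (-15.18*exp(2*l) + 2.02*exp(l) + 5.44)*exp(l)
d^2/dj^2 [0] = 0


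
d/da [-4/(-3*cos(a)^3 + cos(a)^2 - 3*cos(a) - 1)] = 4*(9*cos(a)^2 - 2*cos(a) + 3)*sin(a)/(3*cos(a)^3 - cos(a)^2 + 3*cos(a) + 1)^2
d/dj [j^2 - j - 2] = 2*j - 1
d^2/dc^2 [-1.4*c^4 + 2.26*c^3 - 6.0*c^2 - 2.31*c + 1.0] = -16.8*c^2 + 13.56*c - 12.0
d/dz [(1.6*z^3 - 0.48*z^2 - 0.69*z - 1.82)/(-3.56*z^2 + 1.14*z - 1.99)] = (-5.696*z^4 + 3.648*z^3 - 12.5556*z^2 - 11.048*z + 3.4479)/(12.6736*z^4 - 8.1168*z^3 + 15.4684*z^2 - 4.5372*z + 3.9601)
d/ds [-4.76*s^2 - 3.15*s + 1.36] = -9.52*s - 3.15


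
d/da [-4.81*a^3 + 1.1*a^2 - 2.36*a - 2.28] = -14.43*a^2 + 2.2*a - 2.36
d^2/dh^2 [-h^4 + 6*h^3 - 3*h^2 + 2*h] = -12*h^2 + 36*h - 6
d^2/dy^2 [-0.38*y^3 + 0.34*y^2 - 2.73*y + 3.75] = 0.68 - 2.28*y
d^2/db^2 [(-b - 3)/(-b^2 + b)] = 2*(b^3 + 9*b^2 - 9*b + 3)/(b^3*(b^3 - 3*b^2 + 3*b - 1))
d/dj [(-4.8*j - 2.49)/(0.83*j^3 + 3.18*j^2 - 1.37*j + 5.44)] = (7.968*j^3 + 21.4641*j^2 + 15.8364*j - 29.5233)/(0.6889*j^6 + 5.2788*j^5 + 7.8382*j^4 + 0.3172*j^3 + 36.4753*j^2 - 14.9056*j + 29.5936)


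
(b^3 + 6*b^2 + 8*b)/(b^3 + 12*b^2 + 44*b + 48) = b/(b + 6)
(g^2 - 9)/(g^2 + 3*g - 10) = (g^2 - 9)/(g^2 + 3*g - 10)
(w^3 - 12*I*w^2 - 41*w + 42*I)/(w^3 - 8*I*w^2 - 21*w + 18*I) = (w - 7*I)/(w - 3*I)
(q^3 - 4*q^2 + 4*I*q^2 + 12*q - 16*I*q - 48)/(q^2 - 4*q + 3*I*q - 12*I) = (q^2 + 4*I*q + 12)/(q + 3*I)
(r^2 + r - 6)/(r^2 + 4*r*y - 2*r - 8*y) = (r + 3)/(r + 4*y)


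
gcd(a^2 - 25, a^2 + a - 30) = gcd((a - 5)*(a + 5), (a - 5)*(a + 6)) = a - 5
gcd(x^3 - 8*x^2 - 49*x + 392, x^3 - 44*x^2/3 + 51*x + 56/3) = x^2 - 15*x + 56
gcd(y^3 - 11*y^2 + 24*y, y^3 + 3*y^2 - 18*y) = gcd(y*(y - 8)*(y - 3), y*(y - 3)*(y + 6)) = y^2 - 3*y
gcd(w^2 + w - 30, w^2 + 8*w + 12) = w + 6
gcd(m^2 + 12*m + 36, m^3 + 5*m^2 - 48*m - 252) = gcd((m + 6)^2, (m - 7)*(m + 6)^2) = m^2 + 12*m + 36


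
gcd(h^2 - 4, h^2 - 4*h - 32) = 1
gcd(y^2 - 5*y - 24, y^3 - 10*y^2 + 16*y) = y - 8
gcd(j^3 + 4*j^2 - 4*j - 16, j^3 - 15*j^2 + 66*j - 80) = j - 2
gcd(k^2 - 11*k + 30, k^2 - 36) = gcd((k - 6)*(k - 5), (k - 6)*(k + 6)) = k - 6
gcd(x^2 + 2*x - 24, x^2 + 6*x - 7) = 1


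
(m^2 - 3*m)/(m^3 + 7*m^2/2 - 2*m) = 2*(m - 3)/(2*m^2 + 7*m - 4)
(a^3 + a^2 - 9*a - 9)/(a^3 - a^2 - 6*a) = (a^2 + 4*a + 3)/(a*(a + 2))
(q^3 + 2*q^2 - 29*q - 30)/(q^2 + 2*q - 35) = (q^2 + 7*q + 6)/(q + 7)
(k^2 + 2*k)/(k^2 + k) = (k + 2)/(k + 1)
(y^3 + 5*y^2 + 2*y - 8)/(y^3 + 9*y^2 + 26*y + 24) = (y - 1)/(y + 3)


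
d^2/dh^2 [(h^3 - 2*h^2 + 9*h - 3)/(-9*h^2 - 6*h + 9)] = 2*(-106*h^3 + 153*h^2 - 216*h + 3)/(3*(27*h^6 + 54*h^5 - 45*h^4 - 100*h^3 + 45*h^2 + 54*h - 27))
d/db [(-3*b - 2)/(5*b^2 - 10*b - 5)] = (3*b^2 + 4*b - 1)/(5*(b^4 - 4*b^3 + 2*b^2 + 4*b + 1))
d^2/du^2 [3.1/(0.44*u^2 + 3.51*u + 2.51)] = (-1.20032*u^2 - 9.57528*u + 3.1*(0.88*u + 3.51)*(1.76*u + 7.02) - 6.84728)/(0.44*u^2 + 3.51*u + 2.51)^3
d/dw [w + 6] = 1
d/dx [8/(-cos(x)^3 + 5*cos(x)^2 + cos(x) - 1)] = 8*(-3*cos(x)^2 + 10*cos(x) + 1)*sin(x)/(sin(x)^2*cos(x) - 5*sin(x)^2 + 4)^2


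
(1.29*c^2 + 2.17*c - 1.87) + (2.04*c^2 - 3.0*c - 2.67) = 3.33*c^2 - 0.83*c - 4.54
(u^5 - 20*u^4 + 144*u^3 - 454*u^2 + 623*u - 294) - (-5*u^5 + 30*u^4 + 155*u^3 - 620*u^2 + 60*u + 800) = 6*u^5 - 50*u^4 - 11*u^3 + 166*u^2 + 563*u - 1094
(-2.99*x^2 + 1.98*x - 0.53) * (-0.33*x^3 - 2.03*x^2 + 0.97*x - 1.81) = 0.9867*x^5 + 5.4163*x^4 - 6.7448*x^3 + 8.4084*x^2 - 4.0979*x + 0.9593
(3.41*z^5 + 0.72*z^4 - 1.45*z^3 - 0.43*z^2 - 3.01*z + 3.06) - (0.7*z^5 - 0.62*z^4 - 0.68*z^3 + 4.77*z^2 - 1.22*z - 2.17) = 2.71*z^5 + 1.34*z^4 - 0.77*z^3 - 5.2*z^2 - 1.79*z + 5.23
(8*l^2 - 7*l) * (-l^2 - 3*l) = -8*l^4 - 17*l^3 + 21*l^2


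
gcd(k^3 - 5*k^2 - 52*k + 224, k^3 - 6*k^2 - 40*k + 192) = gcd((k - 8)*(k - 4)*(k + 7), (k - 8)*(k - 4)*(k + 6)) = k^2 - 12*k + 32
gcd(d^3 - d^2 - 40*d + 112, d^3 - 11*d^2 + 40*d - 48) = d^2 - 8*d + 16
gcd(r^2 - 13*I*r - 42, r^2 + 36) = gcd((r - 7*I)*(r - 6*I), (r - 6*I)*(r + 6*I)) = r - 6*I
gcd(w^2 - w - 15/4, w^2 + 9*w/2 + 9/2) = w + 3/2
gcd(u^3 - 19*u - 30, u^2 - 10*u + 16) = 1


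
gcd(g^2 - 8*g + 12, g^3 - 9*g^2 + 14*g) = g - 2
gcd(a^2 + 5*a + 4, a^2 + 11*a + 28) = a + 4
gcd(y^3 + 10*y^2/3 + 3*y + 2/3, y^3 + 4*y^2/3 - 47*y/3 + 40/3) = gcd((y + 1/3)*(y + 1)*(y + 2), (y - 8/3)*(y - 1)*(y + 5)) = 1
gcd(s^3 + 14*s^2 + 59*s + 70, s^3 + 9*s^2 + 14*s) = s^2 + 9*s + 14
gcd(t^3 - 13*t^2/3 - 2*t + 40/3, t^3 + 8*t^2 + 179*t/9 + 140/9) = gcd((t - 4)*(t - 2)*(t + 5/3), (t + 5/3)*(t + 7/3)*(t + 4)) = t + 5/3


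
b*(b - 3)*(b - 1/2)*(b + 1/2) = b^4 - 3*b^3 - b^2/4 + 3*b/4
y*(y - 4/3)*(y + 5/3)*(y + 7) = y^4 + 22*y^3/3 + y^2/9 - 140*y/9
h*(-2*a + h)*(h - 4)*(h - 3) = -2*a*h^3 + 14*a*h^2 - 24*a*h + h^4 - 7*h^3 + 12*h^2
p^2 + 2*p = p*(p + 2)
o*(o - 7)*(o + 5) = o^3 - 2*o^2 - 35*o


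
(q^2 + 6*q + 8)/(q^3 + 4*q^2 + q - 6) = (q + 4)/(q^2 + 2*q - 3)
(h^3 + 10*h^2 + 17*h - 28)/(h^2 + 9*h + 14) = (h^2 + 3*h - 4)/(h + 2)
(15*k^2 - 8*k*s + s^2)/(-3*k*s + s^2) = (-5*k + s)/s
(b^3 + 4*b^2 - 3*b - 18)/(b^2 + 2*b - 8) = (b^2 + 6*b + 9)/(b + 4)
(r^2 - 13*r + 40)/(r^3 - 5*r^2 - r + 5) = (r - 8)/(r^2 - 1)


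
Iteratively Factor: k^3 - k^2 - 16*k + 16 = (k - 1)*(k^2 - 16) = (k - 1)*(k + 4)*(k - 4)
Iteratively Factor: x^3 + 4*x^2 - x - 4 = (x + 4)*(x^2 - 1) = (x - 1)*(x + 4)*(x + 1)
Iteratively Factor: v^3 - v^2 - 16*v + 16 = (v + 4)*(v^2 - 5*v + 4) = (v - 4)*(v + 4)*(v - 1)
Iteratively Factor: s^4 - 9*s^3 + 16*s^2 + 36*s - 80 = (s + 2)*(s^3 - 11*s^2 + 38*s - 40) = (s - 2)*(s + 2)*(s^2 - 9*s + 20) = (s - 4)*(s - 2)*(s + 2)*(s - 5)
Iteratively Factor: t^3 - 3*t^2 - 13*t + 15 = (t - 5)*(t^2 + 2*t - 3) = (t - 5)*(t - 1)*(t + 3)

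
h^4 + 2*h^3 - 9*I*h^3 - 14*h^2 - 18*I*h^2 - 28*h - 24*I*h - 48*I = (h + 2)*(h - 6*I)*(h - 4*I)*(h + I)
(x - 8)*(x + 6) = x^2 - 2*x - 48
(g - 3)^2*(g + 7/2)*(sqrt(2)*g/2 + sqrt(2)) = sqrt(2)*g^4/2 - sqrt(2)*g^3/4 - 17*sqrt(2)*g^2/2 + 15*sqrt(2)*g/4 + 63*sqrt(2)/2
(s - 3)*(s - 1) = s^2 - 4*s + 3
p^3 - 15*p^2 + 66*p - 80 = (p - 8)*(p - 5)*(p - 2)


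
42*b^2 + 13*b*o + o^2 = (6*b + o)*(7*b + o)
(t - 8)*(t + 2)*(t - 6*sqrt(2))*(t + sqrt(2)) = t^4 - 5*sqrt(2)*t^3 - 6*t^3 - 28*t^2 + 30*sqrt(2)*t^2 + 72*t + 80*sqrt(2)*t + 192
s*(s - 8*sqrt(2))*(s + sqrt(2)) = s^3 - 7*sqrt(2)*s^2 - 16*s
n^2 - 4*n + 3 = (n - 3)*(n - 1)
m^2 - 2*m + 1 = (m - 1)^2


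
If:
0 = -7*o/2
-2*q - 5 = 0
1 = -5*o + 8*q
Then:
No Solution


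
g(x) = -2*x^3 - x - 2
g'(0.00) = -1.00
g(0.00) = -2.00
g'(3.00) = -55.00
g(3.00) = -59.00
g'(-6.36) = -243.70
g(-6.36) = 518.88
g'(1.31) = -11.30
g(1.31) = -7.81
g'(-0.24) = -1.35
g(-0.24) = -1.73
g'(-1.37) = -12.26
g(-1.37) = 4.51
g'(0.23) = -1.32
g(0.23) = -2.25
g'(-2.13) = -28.22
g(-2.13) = 19.46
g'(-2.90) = -51.46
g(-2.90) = 49.68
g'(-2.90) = -51.46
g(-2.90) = 49.68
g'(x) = -6*x^2 - 1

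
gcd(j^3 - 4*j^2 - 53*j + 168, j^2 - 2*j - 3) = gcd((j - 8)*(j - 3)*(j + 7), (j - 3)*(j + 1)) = j - 3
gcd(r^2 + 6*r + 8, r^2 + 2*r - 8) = r + 4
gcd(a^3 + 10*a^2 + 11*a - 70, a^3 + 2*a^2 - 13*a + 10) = a^2 + 3*a - 10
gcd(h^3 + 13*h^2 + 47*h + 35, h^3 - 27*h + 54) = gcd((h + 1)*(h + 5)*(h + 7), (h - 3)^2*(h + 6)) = 1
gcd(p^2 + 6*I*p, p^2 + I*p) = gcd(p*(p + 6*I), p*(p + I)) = p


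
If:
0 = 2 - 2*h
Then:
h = 1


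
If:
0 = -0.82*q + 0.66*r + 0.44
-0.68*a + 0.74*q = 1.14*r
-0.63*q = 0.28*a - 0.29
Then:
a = 1.18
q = -0.07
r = -0.75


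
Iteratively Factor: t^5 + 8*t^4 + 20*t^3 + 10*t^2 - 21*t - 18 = (t + 1)*(t^4 + 7*t^3 + 13*t^2 - 3*t - 18) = (t + 1)*(t + 3)*(t^3 + 4*t^2 + t - 6) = (t - 1)*(t + 1)*(t + 3)*(t^2 + 5*t + 6) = (t - 1)*(t + 1)*(t + 2)*(t + 3)*(t + 3)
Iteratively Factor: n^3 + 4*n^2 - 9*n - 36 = (n + 4)*(n^2 - 9) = (n - 3)*(n + 4)*(n + 3)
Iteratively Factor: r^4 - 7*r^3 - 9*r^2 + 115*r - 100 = (r + 4)*(r^3 - 11*r^2 + 35*r - 25) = (r - 5)*(r + 4)*(r^2 - 6*r + 5) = (r - 5)^2*(r + 4)*(r - 1)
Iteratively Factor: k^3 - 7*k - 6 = (k + 2)*(k^2 - 2*k - 3) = (k + 1)*(k + 2)*(k - 3)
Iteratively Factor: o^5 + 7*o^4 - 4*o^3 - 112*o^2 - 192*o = (o + 3)*(o^4 + 4*o^3 - 16*o^2 - 64*o) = (o - 4)*(o + 3)*(o^3 + 8*o^2 + 16*o) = o*(o - 4)*(o + 3)*(o^2 + 8*o + 16) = o*(o - 4)*(o + 3)*(o + 4)*(o + 4)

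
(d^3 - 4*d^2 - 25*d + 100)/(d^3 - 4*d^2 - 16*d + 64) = (d^2 - 25)/(d^2 - 16)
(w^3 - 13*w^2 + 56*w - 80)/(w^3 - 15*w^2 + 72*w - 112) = (w - 5)/(w - 7)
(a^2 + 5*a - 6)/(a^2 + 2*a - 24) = (a - 1)/(a - 4)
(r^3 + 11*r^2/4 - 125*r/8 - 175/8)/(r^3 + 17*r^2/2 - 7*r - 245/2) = (r + 5/4)/(r + 7)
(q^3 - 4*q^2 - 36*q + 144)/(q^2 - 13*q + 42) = (q^2 + 2*q - 24)/(q - 7)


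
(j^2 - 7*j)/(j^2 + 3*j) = (j - 7)/(j + 3)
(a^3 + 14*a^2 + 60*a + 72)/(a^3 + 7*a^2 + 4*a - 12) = (a + 6)/(a - 1)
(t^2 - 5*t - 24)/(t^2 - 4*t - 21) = (t - 8)/(t - 7)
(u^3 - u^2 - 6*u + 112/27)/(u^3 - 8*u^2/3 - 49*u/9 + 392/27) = (3*u - 2)/(3*u - 7)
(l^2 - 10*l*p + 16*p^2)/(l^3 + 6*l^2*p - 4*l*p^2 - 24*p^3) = (l - 8*p)/(l^2 + 8*l*p + 12*p^2)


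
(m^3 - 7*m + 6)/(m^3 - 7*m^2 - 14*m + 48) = (m - 1)/(m - 8)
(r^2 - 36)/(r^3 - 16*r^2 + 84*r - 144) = (r + 6)/(r^2 - 10*r + 24)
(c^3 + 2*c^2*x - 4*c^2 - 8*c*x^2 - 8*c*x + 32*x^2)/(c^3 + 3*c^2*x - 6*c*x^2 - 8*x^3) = (c - 4)/(c + x)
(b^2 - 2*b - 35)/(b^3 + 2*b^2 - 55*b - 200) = (b - 7)/(b^2 - 3*b - 40)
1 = 1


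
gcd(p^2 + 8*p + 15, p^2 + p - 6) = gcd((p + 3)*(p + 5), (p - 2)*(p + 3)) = p + 3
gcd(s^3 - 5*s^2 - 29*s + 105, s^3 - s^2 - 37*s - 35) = s^2 - 2*s - 35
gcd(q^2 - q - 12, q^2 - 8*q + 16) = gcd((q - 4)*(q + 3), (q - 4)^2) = q - 4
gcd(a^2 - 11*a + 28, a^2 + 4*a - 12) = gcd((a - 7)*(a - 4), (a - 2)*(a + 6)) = 1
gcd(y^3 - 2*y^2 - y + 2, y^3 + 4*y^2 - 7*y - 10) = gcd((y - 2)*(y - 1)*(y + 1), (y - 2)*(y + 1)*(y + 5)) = y^2 - y - 2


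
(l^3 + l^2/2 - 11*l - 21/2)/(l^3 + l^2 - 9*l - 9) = (l - 7/2)/(l - 3)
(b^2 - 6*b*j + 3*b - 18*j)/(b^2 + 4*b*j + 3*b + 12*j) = (b - 6*j)/(b + 4*j)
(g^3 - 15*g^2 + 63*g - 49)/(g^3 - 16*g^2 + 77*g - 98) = (g - 1)/(g - 2)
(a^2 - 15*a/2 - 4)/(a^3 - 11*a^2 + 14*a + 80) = (a + 1/2)/(a^2 - 3*a - 10)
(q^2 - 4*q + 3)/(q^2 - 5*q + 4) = (q - 3)/(q - 4)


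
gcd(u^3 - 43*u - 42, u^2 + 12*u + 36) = u + 6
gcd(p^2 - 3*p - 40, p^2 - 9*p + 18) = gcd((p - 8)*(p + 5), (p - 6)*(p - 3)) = 1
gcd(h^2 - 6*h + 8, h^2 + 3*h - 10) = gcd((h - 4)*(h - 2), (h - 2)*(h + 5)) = h - 2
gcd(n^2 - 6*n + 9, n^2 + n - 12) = n - 3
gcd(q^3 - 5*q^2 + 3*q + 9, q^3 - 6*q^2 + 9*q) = q^2 - 6*q + 9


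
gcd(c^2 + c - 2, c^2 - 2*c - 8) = c + 2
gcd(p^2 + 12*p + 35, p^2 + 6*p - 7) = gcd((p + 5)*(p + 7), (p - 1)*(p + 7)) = p + 7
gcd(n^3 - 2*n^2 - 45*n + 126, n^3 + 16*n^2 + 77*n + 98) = n + 7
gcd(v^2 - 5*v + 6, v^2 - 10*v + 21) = v - 3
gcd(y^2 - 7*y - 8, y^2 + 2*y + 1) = y + 1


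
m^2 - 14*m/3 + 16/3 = (m - 8/3)*(m - 2)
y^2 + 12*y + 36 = (y + 6)^2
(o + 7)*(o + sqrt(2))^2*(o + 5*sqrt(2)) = o^4 + 7*o^3 + 7*sqrt(2)*o^3 + 22*o^2 + 49*sqrt(2)*o^2 + 10*sqrt(2)*o + 154*o + 70*sqrt(2)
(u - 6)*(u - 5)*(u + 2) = u^3 - 9*u^2 + 8*u + 60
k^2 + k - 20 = (k - 4)*(k + 5)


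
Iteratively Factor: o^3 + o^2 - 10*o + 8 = (o - 1)*(o^2 + 2*o - 8) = (o - 1)*(o + 4)*(o - 2)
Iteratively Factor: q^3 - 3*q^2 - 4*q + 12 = (q + 2)*(q^2 - 5*q + 6) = (q - 2)*(q + 2)*(q - 3)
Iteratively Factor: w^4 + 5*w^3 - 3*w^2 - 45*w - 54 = (w + 2)*(w^3 + 3*w^2 - 9*w - 27) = (w + 2)*(w + 3)*(w^2 - 9) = (w - 3)*(w + 2)*(w + 3)*(w + 3)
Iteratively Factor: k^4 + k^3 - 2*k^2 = (k)*(k^3 + k^2 - 2*k) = k*(k - 1)*(k^2 + 2*k) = k^2*(k - 1)*(k + 2)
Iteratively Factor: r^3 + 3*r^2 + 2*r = (r + 2)*(r^2 + r) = (r + 1)*(r + 2)*(r)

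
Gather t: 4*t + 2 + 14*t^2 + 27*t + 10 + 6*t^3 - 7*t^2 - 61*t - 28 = 6*t^3 + 7*t^2 - 30*t - 16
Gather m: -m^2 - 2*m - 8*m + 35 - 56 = -m^2 - 10*m - 21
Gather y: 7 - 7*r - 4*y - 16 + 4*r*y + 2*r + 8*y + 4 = -5*r + y*(4*r + 4) - 5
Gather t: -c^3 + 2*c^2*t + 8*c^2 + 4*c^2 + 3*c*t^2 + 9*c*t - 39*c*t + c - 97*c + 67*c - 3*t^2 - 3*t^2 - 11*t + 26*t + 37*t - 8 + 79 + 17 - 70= -c^3 + 12*c^2 - 29*c + t^2*(3*c - 6) + t*(2*c^2 - 30*c + 52) + 18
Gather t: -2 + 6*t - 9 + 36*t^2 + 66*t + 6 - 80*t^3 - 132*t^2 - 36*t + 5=-80*t^3 - 96*t^2 + 36*t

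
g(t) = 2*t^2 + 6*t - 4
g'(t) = 4*t + 6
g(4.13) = 54.89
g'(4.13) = 22.52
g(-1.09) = -8.16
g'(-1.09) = 1.64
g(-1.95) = -8.10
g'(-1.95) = -1.80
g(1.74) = 12.50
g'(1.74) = 12.96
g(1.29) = 7.07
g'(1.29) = 11.16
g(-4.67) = 11.60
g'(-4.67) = -12.68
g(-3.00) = -4.00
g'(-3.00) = -6.00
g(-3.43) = -1.05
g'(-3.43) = -7.72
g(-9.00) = 104.00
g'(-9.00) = -30.00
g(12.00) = 356.00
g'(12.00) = 54.00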